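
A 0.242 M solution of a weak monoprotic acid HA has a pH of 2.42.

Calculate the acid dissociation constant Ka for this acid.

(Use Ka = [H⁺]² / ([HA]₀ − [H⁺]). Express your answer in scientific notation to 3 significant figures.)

[H⁺] = 10^(−pH) = 10^(−2.42) = 3.802e-03 M. For HA ⇌ H⁺ + A⁻, Ka = [H⁺][A⁻]/[HA] = [H⁺]² / ([HA]₀ − [H⁺]) = (3.802e-03)² / (0.242 − 3.802e-03) = 6.07e-05.

K_a = 6.07e-05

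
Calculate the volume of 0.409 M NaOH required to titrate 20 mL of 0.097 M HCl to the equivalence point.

At equivalence: moles acid = moles base. moles HCl = 0.097 × 20/1000 = 0.00194 mol. V_base = moles / 0.409 × 1000 = 4.7 mL.

V_{base} = 4.7 mL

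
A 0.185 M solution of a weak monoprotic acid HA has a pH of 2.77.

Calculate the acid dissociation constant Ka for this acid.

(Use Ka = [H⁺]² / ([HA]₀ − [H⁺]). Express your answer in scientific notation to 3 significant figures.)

[H⁺] = 10^(−pH) = 10^(−2.77) = 1.698e-03 M. For HA ⇌ H⁺ + A⁻, Ka = [H⁺][A⁻]/[HA] = [H⁺]² / ([HA]₀ − [H⁺]) = (1.698e-03)² / (0.185 − 1.698e-03) = 1.57e-05.

K_a = 1.57e-05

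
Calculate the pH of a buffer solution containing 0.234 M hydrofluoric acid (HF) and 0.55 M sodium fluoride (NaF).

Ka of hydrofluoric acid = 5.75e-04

pKa = -log(5.75e-04) = 3.24. pH = pKa + log([A⁻]/[HA]) = 3.24 + log(0.55/0.234)

pH = 3.61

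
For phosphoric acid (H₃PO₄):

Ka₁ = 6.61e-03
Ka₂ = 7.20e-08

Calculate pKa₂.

pKa₂ = -log(Ka₂) = -log(7.20e-08) = 7.14.

pK_{a2} = 7.14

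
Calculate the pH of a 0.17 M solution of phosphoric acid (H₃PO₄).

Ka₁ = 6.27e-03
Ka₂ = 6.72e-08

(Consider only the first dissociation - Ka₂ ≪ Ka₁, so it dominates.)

First dissociation dominates. From Ka₁ = [H⁺][HA⁻]/[H₂A], x² + Ka₁·x − Ka₁·C = 0 with C = 0.17 M and Ka₁ = 6.27e-03. Solving: [H⁺] = (−Ka₁ + √(Ka₁² + 4·Ka₁·C)) / 2 = 2.9663e-02 M. pH = -log(2.9663e-02) = 1.53.

pH = 1.53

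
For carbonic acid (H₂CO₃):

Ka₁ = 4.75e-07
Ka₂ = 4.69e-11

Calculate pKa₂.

pKa₂ = -log(Ka₂) = -log(4.69e-11) = 10.33.

pK_{a2} = 10.33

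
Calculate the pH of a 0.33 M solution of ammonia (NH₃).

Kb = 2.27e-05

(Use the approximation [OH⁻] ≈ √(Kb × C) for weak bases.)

[OH⁻] = √(Kb × C) = √(2.27e-05 × 0.33) = 2.7370e-03. pOH = 2.56, pH = 14 - pOH

pH = 11.44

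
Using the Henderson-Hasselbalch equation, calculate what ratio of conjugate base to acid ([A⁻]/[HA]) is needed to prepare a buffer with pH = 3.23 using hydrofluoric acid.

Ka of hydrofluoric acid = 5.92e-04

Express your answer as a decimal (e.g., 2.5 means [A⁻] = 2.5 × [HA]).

pKa = -log(5.92e-04) = 3.2277. pH = pKa + log([A⁻]/[HA]), so log([A⁻]/[HA]) = pH − pKa = 3.23 − 3.2277 = 0.0023. [A⁻]/[HA] = 10^(0.0023) = 1.01

[A⁻]/[HA] = 1.01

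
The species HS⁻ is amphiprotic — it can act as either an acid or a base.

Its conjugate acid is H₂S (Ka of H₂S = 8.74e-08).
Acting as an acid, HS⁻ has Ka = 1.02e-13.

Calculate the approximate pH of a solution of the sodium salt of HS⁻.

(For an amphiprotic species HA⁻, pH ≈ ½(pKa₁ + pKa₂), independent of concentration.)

pKa₁ = -log(8.74e-08) = 7.06; pKa₂ = -log(1.02e-13) = 12.99. For an amphiprotic species, pH ≈ ½(pKa₁ + pKa₂) = ½(7.06 + 12.99) = 10.02.

pH = 10.02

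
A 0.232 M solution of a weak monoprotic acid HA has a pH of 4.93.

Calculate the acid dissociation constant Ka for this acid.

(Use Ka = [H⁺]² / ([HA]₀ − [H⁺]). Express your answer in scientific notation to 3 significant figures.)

[H⁺] = 10^(−pH) = 10^(−4.93) = 1.175e-05 M. For HA ⇌ H⁺ + A⁻, Ka = [H⁺][A⁻]/[HA] = [H⁺]² / ([HA]₀ − [H⁺]) = (1.175e-05)² / (0.232 − 1.175e-05) = 5.95e-10.

K_a = 5.95e-10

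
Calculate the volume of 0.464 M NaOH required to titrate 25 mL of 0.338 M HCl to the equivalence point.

At equivalence: moles acid = moles base. moles HCl = 0.338 × 25/1000 = 0.00845 mol. V_base = moles / 0.464 × 1000 = 18.2 mL.

V_{base} = 18.2 mL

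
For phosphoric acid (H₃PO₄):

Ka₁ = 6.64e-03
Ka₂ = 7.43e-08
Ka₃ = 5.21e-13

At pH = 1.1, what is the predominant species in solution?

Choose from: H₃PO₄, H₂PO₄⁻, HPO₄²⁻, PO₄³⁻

pKa₁ = 2.18, pKa₂ = 7.13, pKa₃ = 12.28. For a polyprotic acid the predominant species crosses at each pKa: below pKa_n the protonated form dominates, above it the deprotonated form does. At pH = 1.1, the predominant species is H₃PO₄.

H₃PO₄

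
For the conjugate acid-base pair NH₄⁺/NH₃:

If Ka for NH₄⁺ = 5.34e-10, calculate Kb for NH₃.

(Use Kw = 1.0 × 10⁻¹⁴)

For a conjugate pair Ka × Kb = Kw, so Kb = Kw/Ka = 1.0 × 10⁻¹⁴ / 5.34e-10 = 1.87e-05.

K_b = 1.87e-05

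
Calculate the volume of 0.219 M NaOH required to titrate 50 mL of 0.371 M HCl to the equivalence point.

At equivalence: moles acid = moles base. moles HCl = 0.371 × 50/1000 = 0.01855 mol. V_base = moles / 0.219 × 1000 = 84.7 mL.

V_{base} = 84.7 mL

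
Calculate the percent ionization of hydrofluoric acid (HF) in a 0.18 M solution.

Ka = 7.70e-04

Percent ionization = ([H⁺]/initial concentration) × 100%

Using Ka equilibrium: x² + Ka×x - Ka×C = 0. Solving: [H⁺] = 1.1394e-02. Percent = (1.1394e-02/0.18) × 100

Percent ionization = 6.33%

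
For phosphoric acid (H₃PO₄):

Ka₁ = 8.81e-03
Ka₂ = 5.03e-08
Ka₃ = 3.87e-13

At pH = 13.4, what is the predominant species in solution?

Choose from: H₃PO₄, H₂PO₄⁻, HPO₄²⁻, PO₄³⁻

pKa₁ = 2.06, pKa₂ = 7.30, pKa₃ = 12.41. For a polyprotic acid the predominant species crosses at each pKa: below pKa_n the protonated form dominates, above it the deprotonated form does. At pH = 13.4, the predominant species is PO₄³⁻.

PO₄³⁻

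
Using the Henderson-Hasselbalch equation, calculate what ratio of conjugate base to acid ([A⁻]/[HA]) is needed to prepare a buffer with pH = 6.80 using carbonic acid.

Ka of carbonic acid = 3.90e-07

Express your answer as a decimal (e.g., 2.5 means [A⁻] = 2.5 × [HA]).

pKa = -log(3.90e-07) = 6.4089. pH = pKa + log([A⁻]/[HA]), so log([A⁻]/[HA]) = pH − pKa = 6.80 − 6.4089 = 0.3911. [A⁻]/[HA] = 10^(0.3911) = 2.46

[A⁻]/[HA] = 2.46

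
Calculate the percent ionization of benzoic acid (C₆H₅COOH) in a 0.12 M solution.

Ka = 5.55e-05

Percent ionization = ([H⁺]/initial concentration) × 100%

Using Ka equilibrium: x² + Ka×x - Ka×C = 0. Solving: [H⁺] = 2.5531e-03. Percent = (2.5531e-03/0.12) × 100

Percent ionization = 2.13%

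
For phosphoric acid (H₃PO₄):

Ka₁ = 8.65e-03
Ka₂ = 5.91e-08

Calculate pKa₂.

pKa₂ = -log(Ka₂) = -log(5.91e-08) = 7.23.

pK_{a2} = 7.23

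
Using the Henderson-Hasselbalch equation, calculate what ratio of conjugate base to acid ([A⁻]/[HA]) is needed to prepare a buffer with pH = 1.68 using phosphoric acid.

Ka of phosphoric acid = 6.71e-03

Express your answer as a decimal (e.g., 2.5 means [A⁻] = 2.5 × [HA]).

pKa = -log(6.71e-03) = 2.1733. pH = pKa + log([A⁻]/[HA]), so log([A⁻]/[HA]) = pH − pKa = 1.68 − 2.1733 = -0.4933. [A⁻]/[HA] = 10^(-0.4933) = 0.321

[A⁻]/[HA] = 0.321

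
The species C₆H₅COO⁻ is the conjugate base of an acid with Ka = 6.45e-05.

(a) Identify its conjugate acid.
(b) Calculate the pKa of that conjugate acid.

(a) The conjugate acid is formed by adding one H⁺ to C₆H₅COO⁻, giving C₆H₅COOH. (b) pKa = -log(Ka) = -log(6.45e-05) = 4.19.

Conjugate acid: C₆H₅COOH; pK_a = 4.19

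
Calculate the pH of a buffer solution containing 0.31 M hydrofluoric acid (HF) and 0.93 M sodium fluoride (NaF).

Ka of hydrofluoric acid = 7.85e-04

pKa = -log(7.85e-04) = 3.11. pH = pKa + log([A⁻]/[HA]) = 3.11 + log(0.93/0.31)

pH = 3.58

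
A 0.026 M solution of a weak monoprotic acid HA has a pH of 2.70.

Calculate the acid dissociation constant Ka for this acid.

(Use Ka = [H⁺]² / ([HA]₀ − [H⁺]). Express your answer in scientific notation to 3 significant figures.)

[H⁺] = 10^(−pH) = 10^(−2.70) = 1.995e-03 M. For HA ⇌ H⁺ + A⁻, Ka = [H⁺][A⁻]/[HA] = [H⁺]² / ([HA]₀ − [H⁺]) = (1.995e-03)² / (0.026 − 1.995e-03) = 1.66e-04.

K_a = 1.66e-04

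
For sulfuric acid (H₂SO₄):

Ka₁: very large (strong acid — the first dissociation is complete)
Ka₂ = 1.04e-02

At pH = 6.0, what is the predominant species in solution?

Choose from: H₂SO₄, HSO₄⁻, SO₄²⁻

The first dissociation is complete, so H₂SO₄ itself is never the predominant species in water; pKa₂ = -log(1.04e-02) = 1.98. For a polyprotic acid the predominant species crosses at each pKa: below pKa_n the protonated form dominates, above it the deprotonated form does. At pH = 6.0, the predominant species is SO₄²⁻.

SO₄²⁻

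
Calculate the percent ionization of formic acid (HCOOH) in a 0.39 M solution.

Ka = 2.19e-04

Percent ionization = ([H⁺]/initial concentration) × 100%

Using Ka equilibrium: x² + Ka×x - Ka×C = 0. Solving: [H⁺] = 9.1329e-03. Percent = (9.1329e-03/0.39) × 100

Percent ionization = 2.34%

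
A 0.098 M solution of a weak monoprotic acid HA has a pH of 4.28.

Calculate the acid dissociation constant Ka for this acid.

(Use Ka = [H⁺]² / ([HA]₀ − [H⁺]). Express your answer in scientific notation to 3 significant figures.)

[H⁺] = 10^(−pH) = 10^(−4.28) = 5.248e-05 M. For HA ⇌ H⁺ + A⁻, Ka = [H⁺][A⁻]/[HA] = [H⁺]² / ([HA]₀ − [H⁺]) = (5.248e-05)² / (0.098 − 5.248e-05) = 2.81e-08.

K_a = 2.81e-08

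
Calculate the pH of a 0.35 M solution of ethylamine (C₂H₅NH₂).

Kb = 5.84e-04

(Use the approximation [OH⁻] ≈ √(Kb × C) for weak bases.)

[OH⁻] = √(Kb × C) = √(5.84e-04 × 0.35) = 1.4297e-02. pOH = 1.84, pH = 14 - pOH

pH = 12.16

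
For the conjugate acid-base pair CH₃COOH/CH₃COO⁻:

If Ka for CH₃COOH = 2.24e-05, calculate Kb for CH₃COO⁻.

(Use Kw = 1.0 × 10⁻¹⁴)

For a conjugate pair Ka × Kb = Kw, so Kb = Kw/Ka = 1.0 × 10⁻¹⁴ / 2.24e-05 = 4.46e-10.

K_b = 4.46e-10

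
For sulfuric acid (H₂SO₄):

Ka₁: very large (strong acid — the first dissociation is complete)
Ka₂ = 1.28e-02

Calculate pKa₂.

pKa₂ = -log(Ka₂) = -log(1.28e-02) = 1.89.

pK_{a2} = 1.89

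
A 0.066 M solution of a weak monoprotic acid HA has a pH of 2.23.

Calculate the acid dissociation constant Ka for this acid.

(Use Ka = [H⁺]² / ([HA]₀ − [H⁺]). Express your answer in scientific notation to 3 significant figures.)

[H⁺] = 10^(−pH) = 10^(−2.23) = 5.888e-03 M. For HA ⇌ H⁺ + A⁻, Ka = [H⁺][A⁻]/[HA] = [H⁺]² / ([HA]₀ − [H⁺]) = (5.888e-03)² / (0.066 − 5.888e-03) = 5.77e-04.

K_a = 5.77e-04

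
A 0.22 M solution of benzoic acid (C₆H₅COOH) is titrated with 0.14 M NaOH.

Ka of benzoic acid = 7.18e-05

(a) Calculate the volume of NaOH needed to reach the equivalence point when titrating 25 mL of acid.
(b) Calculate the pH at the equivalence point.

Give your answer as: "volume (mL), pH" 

moles acid = 0.22 × 25/1000 = 0.0055 mol; V_base = moles/0.14 × 1000 = 39.3 mL. At equivalence only the conjugate base is present: [A⁻] = 0.0055/0.064 = 8.5556e-02 M. Kb = Kw/Ka = 1.39e-10; [OH⁻] = √(Kb × [A⁻]) = 3.4519e-06; pOH = 5.46; pH = 14 - pOH = 8.54.

V = 39.3 mL, pH = 8.54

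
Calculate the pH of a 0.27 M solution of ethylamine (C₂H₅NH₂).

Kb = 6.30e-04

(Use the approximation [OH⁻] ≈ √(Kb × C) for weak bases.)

[OH⁻] = √(Kb × C) = √(6.30e-04 × 0.27) = 1.3042e-02. pOH = 1.88, pH = 14 - pOH

pH = 12.12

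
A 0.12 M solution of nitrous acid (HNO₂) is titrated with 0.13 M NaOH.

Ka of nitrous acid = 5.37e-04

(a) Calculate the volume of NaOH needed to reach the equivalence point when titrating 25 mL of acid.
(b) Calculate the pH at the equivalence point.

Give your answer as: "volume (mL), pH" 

moles acid = 0.12 × 25/1000 = 0.003 mol; V_base = moles/0.13 × 1000 = 23.1 mL. At equivalence only the conjugate base is present: [A⁻] = 0.003/0.048 = 6.2400e-02 M. Kb = Kw/Ka = 1.86e-11; [OH⁻] = √(Kb × [A⁻]) = 1.0780e-06; pOH = 5.97; pH = 14 - pOH = 8.03.

V = 23.1 mL, pH = 8.03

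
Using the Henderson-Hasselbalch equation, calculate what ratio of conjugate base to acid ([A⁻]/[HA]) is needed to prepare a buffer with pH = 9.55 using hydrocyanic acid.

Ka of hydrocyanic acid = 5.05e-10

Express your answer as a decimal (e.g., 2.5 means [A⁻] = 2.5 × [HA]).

pKa = -log(5.05e-10) = 9.2967. pH = pKa + log([A⁻]/[HA]), so log([A⁻]/[HA]) = pH − pKa = 9.55 − 9.2967 = 0.2533. [A⁻]/[HA] = 10^(0.2533) = 1.79

[A⁻]/[HA] = 1.79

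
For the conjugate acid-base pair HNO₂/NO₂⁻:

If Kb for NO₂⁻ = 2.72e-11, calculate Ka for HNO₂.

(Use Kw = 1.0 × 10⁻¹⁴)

For a conjugate pair Ka × Kb = Kw, so Ka = Kw/Kb = 1.0 × 10⁻¹⁴ / 2.72e-11 = 3.68e-04.

K_a = 3.68e-04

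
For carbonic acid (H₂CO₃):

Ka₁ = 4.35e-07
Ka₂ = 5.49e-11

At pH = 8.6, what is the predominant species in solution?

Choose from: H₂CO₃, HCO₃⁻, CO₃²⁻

pKa₁ = 6.36, pKa₂ = 10.26. For a polyprotic acid the predominant species crosses at each pKa: below pKa_n the protonated form dominates, above it the deprotonated form does. At pH = 8.6, the predominant species is HCO₃⁻.

HCO₃⁻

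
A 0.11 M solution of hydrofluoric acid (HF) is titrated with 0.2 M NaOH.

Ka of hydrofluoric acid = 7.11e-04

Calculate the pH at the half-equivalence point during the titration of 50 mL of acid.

At half-equivalence [HA] = [A⁻], so Henderson-Hasselbalch gives pH = pKa = -log(7.11e-04) = 3.15.

pH = pKa = 3.15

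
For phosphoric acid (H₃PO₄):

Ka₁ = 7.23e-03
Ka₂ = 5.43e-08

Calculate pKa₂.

pKa₂ = -log(Ka₂) = -log(5.43e-08) = 7.27.

pK_{a2} = 7.27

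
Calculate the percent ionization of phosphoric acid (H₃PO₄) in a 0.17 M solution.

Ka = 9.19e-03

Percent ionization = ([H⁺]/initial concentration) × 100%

Using Ka equilibrium: x² + Ka×x - Ka×C = 0. Solving: [H⁺] = 3.5197e-02. Percent = (3.5197e-02/0.17) × 100

Percent ionization = 20.7%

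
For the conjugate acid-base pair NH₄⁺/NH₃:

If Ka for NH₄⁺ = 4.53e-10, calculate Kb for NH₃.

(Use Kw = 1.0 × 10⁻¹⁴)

For a conjugate pair Ka × Kb = Kw, so Kb = Kw/Ka = 1.0 × 10⁻¹⁴ / 4.53e-10 = 2.21e-05.

K_b = 2.21e-05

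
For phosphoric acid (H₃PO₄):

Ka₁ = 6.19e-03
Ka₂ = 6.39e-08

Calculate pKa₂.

pKa₂ = -log(Ka₂) = -log(6.39e-08) = 7.19.

pK_{a2} = 7.19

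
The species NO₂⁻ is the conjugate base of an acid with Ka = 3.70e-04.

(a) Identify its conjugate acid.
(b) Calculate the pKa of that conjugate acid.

(a) The conjugate acid is formed by adding one H⁺ to NO₂⁻, giving HNO₂. (b) pKa = -log(Ka) = -log(3.70e-04) = 3.43.

Conjugate acid: HNO₂; pK_a = 3.43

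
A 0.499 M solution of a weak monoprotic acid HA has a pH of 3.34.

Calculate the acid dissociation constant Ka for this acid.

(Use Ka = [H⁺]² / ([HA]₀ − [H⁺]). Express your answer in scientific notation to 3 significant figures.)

[H⁺] = 10^(−pH) = 10^(−3.34) = 4.571e-04 M. For HA ⇌ H⁺ + A⁻, Ka = [H⁺][A⁻]/[HA] = [H⁺]² / ([HA]₀ − [H⁺]) = (4.571e-04)² / (0.499 − 4.571e-04) = 4.19e-07.

K_a = 4.19e-07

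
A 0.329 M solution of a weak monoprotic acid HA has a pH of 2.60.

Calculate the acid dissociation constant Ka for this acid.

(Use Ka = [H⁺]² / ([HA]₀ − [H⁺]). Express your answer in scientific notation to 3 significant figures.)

[H⁺] = 10^(−pH) = 10^(−2.60) = 2.512e-03 M. For HA ⇌ H⁺ + A⁻, Ka = [H⁺][A⁻]/[HA] = [H⁺]² / ([HA]₀ − [H⁺]) = (2.512e-03)² / (0.329 − 2.512e-03) = 1.93e-05.

K_a = 1.93e-05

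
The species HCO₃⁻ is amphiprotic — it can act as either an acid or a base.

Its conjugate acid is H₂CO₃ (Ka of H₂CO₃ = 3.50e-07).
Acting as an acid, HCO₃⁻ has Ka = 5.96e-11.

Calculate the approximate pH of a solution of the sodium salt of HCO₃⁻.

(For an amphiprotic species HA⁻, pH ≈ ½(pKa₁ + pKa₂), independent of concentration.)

pKa₁ = -log(3.50e-07) = 6.46; pKa₂ = -log(5.96e-11) = 10.22. For an amphiprotic species, pH ≈ ½(pKa₁ + pKa₂) = ½(6.46 + 10.22) = 8.34.

pH = 8.34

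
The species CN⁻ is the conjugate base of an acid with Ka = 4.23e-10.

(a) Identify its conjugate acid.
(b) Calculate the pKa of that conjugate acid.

(a) The conjugate acid is formed by adding one H⁺ to CN⁻, giving HCN. (b) pKa = -log(Ka) = -log(4.23e-10) = 9.37.

Conjugate acid: HCN; pK_a = 9.37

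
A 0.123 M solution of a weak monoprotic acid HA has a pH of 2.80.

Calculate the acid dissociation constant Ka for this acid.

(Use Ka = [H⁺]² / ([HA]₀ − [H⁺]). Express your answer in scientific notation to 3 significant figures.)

[H⁺] = 10^(−pH) = 10^(−2.80) = 1.585e-03 M. For HA ⇌ H⁺ + A⁻, Ka = [H⁺][A⁻]/[HA] = [H⁺]² / ([HA]₀ − [H⁺]) = (1.585e-03)² / (0.123 − 1.585e-03) = 2.07e-05.

K_a = 2.07e-05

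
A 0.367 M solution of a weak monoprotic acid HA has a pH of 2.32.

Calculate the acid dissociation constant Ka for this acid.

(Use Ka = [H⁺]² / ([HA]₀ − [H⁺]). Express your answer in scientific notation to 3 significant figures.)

[H⁺] = 10^(−pH) = 10^(−2.32) = 4.786e-03 M. For HA ⇌ H⁺ + A⁻, Ka = [H⁺][A⁻]/[HA] = [H⁺]² / ([HA]₀ − [H⁺]) = (4.786e-03)² / (0.367 − 4.786e-03) = 6.32e-05.

K_a = 6.32e-05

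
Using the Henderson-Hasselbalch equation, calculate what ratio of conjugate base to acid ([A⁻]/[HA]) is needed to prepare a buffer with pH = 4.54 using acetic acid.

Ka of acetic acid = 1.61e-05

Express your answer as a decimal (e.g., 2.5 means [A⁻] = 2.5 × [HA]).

pKa = -log(1.61e-05) = 4.7932. pH = pKa + log([A⁻]/[HA]), so log([A⁻]/[HA]) = pH − pKa = 4.54 − 4.7932 = -0.2532. [A⁻]/[HA] = 10^(-0.2532) = 0.558

[A⁻]/[HA] = 0.558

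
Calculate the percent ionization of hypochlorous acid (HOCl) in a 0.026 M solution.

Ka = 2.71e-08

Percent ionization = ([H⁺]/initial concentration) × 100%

Using Ka equilibrium: x² + Ka×x - Ka×C = 0. Solving: [H⁺] = 2.6531e-05. Percent = (2.6531e-05/0.026) × 100

Percent ionization = 0.102%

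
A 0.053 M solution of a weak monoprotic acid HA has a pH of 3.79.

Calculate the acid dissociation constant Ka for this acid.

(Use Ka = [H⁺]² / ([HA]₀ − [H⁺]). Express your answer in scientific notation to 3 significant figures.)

[H⁺] = 10^(−pH) = 10^(−3.79) = 1.622e-04 M. For HA ⇌ H⁺ + A⁻, Ka = [H⁺][A⁻]/[HA] = [H⁺]² / ([HA]₀ − [H⁺]) = (1.622e-04)² / (0.053 − 1.622e-04) = 4.98e-07.

K_a = 4.98e-07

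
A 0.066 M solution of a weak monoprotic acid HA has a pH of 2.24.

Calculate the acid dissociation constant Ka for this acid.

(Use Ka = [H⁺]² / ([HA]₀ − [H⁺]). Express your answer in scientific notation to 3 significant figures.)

[H⁺] = 10^(−pH) = 10^(−2.24) = 5.754e-03 M. For HA ⇌ H⁺ + A⁻, Ka = [H⁺][A⁻]/[HA] = [H⁺]² / ([HA]₀ − [H⁺]) = (5.754e-03)² / (0.066 − 5.754e-03) = 5.50e-04.

K_a = 5.50e-04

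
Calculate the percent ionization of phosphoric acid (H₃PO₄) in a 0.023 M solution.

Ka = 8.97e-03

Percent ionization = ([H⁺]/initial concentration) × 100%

Using Ka equilibrium: x² + Ka×x - Ka×C = 0. Solving: [H⁺] = 1.0562e-02. Percent = (1.0562e-02/0.023) × 100

Percent ionization = 45.9%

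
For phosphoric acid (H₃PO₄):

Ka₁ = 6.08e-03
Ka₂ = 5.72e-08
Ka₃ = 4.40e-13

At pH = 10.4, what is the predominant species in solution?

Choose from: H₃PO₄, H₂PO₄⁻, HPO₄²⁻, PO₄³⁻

pKa₁ = 2.22, pKa₂ = 7.24, pKa₃ = 12.36. For a polyprotic acid the predominant species crosses at each pKa: below pKa_n the protonated form dominates, above it the deprotonated form does. At pH = 10.4, the predominant species is HPO₄²⁻.

HPO₄²⁻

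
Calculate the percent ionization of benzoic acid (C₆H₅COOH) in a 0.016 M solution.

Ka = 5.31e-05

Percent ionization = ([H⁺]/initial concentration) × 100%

Using Ka equilibrium: x² + Ka×x - Ka×C = 0. Solving: [H⁺] = 8.9557e-04. Percent = (8.9557e-04/0.016) × 100

Percent ionization = 5.6%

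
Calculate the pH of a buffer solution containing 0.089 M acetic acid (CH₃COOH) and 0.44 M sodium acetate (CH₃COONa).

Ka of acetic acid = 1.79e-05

pKa = -log(1.79e-05) = 4.75. pH = pKa + log([A⁻]/[HA]) = 4.75 + log(0.44/0.089)

pH = 5.44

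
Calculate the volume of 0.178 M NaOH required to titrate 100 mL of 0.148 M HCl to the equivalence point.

At equivalence: moles acid = moles base. moles HCl = 0.148 × 100/1000 = 0.0148 mol. V_base = moles / 0.178 × 1000 = 83.1 mL.

V_{base} = 83.1 mL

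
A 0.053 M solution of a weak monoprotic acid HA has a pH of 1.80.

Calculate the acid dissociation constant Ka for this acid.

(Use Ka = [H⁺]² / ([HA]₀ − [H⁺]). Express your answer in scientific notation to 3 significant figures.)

[H⁺] = 10^(−pH) = 10^(−1.80) = 1.585e-02 M. For HA ⇌ H⁺ + A⁻, Ka = [H⁺][A⁻]/[HA] = [H⁺]² / ([HA]₀ − [H⁺]) = (1.585e-02)² / (0.053 − 1.585e-02) = 6.76e-03.

K_a = 6.76e-03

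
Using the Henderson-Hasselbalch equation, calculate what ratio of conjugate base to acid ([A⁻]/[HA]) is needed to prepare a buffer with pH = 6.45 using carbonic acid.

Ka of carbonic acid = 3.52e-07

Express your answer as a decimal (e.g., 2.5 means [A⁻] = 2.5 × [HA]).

pKa = -log(3.52e-07) = 6.4535. pH = pKa + log([A⁻]/[HA]), so log([A⁻]/[HA]) = pH − pKa = 6.45 − 6.4535 = -0.0035. [A⁻]/[HA] = 10^(-0.0035) = 0.992

[A⁻]/[HA] = 0.992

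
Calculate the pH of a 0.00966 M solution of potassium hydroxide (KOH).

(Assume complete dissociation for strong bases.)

[OH⁻] = 0.00966 M for strong base. pOH = -log[OH⁻] = 2.02, pH = 14 - pOH

pH = 11.98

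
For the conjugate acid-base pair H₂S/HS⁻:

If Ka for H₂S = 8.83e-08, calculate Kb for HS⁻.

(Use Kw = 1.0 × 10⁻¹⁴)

For a conjugate pair Ka × Kb = Kw, so Kb = Kw/Ka = 1.0 × 10⁻¹⁴ / 8.83e-08 = 1.13e-07.

K_b = 1.13e-07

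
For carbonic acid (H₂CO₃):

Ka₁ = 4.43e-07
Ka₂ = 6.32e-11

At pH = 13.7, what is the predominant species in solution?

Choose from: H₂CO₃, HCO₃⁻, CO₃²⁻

pKa₁ = 6.35, pKa₂ = 10.20. For a polyprotic acid the predominant species crosses at each pKa: below pKa_n the protonated form dominates, above it the deprotonated form does. At pH = 13.7, the predominant species is CO₃²⁻.

CO₃²⁻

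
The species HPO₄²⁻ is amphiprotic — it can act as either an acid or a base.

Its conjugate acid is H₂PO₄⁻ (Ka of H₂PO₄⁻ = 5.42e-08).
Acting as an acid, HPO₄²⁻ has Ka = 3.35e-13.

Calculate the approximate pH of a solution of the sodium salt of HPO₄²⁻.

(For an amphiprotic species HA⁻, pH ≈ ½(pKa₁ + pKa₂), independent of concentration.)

pKa₁ = -log(5.42e-08) = 7.27; pKa₂ = -log(3.35e-13) = 12.47. For an amphiprotic species, pH ≈ ½(pKa₁ + pKa₂) = ½(7.27 + 12.47) = 9.87.

pH = 9.87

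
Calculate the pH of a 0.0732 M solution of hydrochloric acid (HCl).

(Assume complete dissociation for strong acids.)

[H⁺] = 0.0732 M for strong acid. pH = -log[H⁺] = -log(0.0732)

pH = 1.14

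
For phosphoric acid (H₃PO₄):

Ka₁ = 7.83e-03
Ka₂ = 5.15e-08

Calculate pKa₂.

pKa₂ = -log(Ka₂) = -log(5.15e-08) = 7.29.

pK_{a2} = 7.29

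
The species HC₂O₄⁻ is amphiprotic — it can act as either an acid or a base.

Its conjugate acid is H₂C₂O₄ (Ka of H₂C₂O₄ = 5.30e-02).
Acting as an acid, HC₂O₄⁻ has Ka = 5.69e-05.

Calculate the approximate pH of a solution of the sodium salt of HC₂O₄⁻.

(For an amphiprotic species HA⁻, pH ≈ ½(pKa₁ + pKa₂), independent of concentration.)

pKa₁ = -log(5.30e-02) = 1.28; pKa₂ = -log(5.69e-05) = 4.24. For an amphiprotic species, pH ≈ ½(pKa₁ + pKa₂) = ½(1.28 + 4.24) = 2.76.

pH = 2.76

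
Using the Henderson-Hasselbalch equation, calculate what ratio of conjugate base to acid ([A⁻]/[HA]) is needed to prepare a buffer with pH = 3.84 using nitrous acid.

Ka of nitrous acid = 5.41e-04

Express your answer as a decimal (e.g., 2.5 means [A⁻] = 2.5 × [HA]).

pKa = -log(5.41e-04) = 3.2668. pH = pKa + log([A⁻]/[HA]), so log([A⁻]/[HA]) = pH − pKa = 3.84 − 3.2668 = 0.5732. [A⁻]/[HA] = 10^(0.5732) = 3.74

[A⁻]/[HA] = 3.74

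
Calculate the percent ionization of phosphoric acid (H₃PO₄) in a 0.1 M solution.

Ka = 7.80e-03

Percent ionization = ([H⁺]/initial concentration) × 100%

Using Ka equilibrium: x² + Ka×x - Ka×C = 0. Solving: [H⁺] = 2.4299e-02. Percent = (2.4299e-02/0.1) × 100

Percent ionization = 24.3%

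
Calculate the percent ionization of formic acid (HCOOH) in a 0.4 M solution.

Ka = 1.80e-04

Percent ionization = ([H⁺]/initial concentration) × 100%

Using Ka equilibrium: x² + Ka×x - Ka×C = 0. Solving: [H⁺] = 8.3958e-03. Percent = (8.3958e-03/0.4) × 100

Percent ionization = 2.1%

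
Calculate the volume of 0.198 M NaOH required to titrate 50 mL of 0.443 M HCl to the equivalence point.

At equivalence: moles acid = moles base. moles HCl = 0.443 × 50/1000 = 0.02215 mol. V_base = moles / 0.198 × 1000 = 111.9 mL.

V_{base} = 111.9 mL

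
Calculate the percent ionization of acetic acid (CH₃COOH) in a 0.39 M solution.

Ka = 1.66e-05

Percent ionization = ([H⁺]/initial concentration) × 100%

Using Ka equilibrium: x² + Ka×x - Ka×C = 0. Solving: [H⁺] = 2.5361e-03. Percent = (2.5361e-03/0.39) × 100

Percent ionization = 0.65%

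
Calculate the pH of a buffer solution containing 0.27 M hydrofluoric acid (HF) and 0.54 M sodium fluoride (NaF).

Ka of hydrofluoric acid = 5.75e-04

pKa = -log(5.75e-04) = 3.24. pH = pKa + log([A⁻]/[HA]) = 3.24 + log(0.54/0.27)

pH = 3.54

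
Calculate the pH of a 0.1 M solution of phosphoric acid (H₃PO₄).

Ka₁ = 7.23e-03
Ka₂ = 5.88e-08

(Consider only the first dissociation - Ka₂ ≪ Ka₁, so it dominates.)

First dissociation dominates. From Ka₁ = [H⁺][HA⁻]/[H₂A], x² + Ka₁·x − Ka₁·C = 0 with C = 0.1 M and Ka₁ = 7.23e-03. Solving: [H⁺] = (−Ka₁ + √(Ka₁² + 4·Ka₁·C)) / 2 = 2.3516e-02 M. pH = -log(2.3516e-02) = 1.63.

pH = 1.63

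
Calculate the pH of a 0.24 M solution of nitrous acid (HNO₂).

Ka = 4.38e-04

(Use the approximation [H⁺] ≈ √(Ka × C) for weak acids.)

[H⁺] = √(Ka × C) = √(4.38e-04 × 0.24) = 1.0253e-02. pH = -log(1.0253e-02)

pH = 1.99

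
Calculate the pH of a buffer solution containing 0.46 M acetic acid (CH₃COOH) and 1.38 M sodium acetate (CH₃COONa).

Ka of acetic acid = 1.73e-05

pKa = -log(1.73e-05) = 4.76. pH = pKa + log([A⁻]/[HA]) = 4.76 + log(1.38/0.46)

pH = 5.24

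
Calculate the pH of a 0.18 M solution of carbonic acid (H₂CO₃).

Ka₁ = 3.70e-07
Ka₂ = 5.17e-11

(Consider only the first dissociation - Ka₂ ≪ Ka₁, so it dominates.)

First dissociation dominates. From Ka₁ = [H⁺][HA⁻]/[H₂A], x² + Ka₁·x − Ka₁·C = 0 with C = 0.18 M and Ka₁ = 3.70e-07. Solving: [H⁺] = (−Ka₁ + √(Ka₁² + 4·Ka₁·C)) / 2 = 2.5788e-04 M. pH = -log(2.5788e-04) = 3.59.

pH = 3.59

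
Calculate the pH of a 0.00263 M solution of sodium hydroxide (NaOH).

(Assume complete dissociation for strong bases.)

[OH⁻] = 0.00263 M for strong base. pOH = -log[OH⁻] = 2.58, pH = 14 - pOH

pH = 11.42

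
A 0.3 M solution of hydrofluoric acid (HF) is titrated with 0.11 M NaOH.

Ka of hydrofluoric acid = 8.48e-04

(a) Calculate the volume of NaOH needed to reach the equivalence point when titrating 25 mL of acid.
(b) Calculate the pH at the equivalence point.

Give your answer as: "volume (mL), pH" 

moles acid = 0.3 × 25/1000 = 0.0075 mol; V_base = moles/0.11 × 1000 = 68.2 mL. At equivalence only the conjugate base is present: [A⁻] = 0.0075/0.093 = 8.0488e-02 M. Kb = Kw/Ka = 1.18e-11; [OH⁻] = √(Kb × [A⁻]) = 9.7424e-07; pOH = 6.01; pH = 14 - pOH = 7.99.

V = 68.2 mL, pH = 7.99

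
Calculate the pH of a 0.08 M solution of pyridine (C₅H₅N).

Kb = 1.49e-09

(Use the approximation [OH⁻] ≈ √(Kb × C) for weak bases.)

[OH⁻] = √(Kb × C) = √(1.49e-09 × 0.08) = 1.0918e-05. pOH = 4.96, pH = 14 - pOH

pH = 9.04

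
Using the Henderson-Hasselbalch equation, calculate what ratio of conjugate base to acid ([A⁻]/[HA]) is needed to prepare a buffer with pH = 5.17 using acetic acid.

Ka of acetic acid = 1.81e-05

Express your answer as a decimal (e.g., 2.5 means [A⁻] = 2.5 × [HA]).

pKa = -log(1.81e-05) = 4.7423. pH = pKa + log([A⁻]/[HA]), so log([A⁻]/[HA]) = pH − pKa = 5.17 − 4.7423 = 0.4277. [A⁻]/[HA] = 10^(0.4277) = 2.68

[A⁻]/[HA] = 2.68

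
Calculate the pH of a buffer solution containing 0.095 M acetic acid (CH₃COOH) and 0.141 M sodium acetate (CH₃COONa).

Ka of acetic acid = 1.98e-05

pKa = -log(1.98e-05) = 4.70. pH = pKa + log([A⁻]/[HA]) = 4.70 + log(0.141/0.095)

pH = 4.87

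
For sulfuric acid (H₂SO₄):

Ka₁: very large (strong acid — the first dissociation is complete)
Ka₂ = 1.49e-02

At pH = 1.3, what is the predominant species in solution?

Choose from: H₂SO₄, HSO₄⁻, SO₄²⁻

The first dissociation is complete, so H₂SO₄ itself is never the predominant species in water; pKa₂ = -log(1.49e-02) = 1.83. For a polyprotic acid the predominant species crosses at each pKa: below pKa_n the protonated form dominates, above it the deprotonated form does. At pH = 1.3, the predominant species is HSO₄⁻.

HSO₄⁻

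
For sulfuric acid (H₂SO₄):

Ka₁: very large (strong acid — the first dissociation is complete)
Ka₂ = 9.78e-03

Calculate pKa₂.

pKa₂ = -log(Ka₂) = -log(9.78e-03) = 2.01.

pK_{a2} = 2.01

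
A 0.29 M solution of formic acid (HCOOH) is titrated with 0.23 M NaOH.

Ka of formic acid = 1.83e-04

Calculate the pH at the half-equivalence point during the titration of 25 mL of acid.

At half-equivalence [HA] = [A⁻], so Henderson-Hasselbalch gives pH = pKa = -log(1.83e-04) = 3.74.

pH = pKa = 3.74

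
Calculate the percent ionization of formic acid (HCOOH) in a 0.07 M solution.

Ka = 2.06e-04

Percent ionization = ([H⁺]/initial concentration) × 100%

Using Ka equilibrium: x² + Ka×x - Ka×C = 0. Solving: [H⁺] = 3.6958e-03. Percent = (3.6958e-03/0.07) × 100

Percent ionization = 5.28%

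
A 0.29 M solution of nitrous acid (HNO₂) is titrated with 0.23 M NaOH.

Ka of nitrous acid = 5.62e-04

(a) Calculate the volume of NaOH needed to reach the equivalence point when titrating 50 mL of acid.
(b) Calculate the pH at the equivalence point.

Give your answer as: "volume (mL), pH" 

moles acid = 0.29 × 50/1000 = 0.0145 mol; V_base = moles/0.23 × 1000 = 63.0 mL. At equivalence only the conjugate base is present: [A⁻] = 0.0145/0.113 = 1.2827e-01 M. Kb = Kw/Ka = 1.78e-11; [OH⁻] = √(Kb × [A⁻]) = 1.5108e-06; pOH = 5.82; pH = 14 - pOH = 8.18.

V = 63.0 mL, pH = 8.18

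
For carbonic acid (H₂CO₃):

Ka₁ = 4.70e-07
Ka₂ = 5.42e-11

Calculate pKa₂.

pKa₂ = -log(Ka₂) = -log(5.42e-11) = 10.27.

pK_{a2} = 10.27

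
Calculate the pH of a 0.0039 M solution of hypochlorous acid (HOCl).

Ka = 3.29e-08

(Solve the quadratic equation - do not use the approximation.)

x² + Ka×x - Ka×C = 0. Using quadratic formula: [H⁺] = 1.1311e-05

pH = 4.95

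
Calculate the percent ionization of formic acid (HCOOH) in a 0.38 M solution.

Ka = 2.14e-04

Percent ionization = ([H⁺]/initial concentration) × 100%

Using Ka equilibrium: x² + Ka×x - Ka×C = 0. Solving: [H⁺] = 8.9114e-03. Percent = (8.9114e-03/0.38) × 100

Percent ionization = 2.35%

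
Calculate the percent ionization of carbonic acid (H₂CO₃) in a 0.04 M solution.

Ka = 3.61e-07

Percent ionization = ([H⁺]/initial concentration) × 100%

Using Ka equilibrium: x² + Ka×x - Ka×C = 0. Solving: [H⁺] = 1.1999e-04. Percent = (1.1999e-04/0.04) × 100

Percent ionization = 0.3%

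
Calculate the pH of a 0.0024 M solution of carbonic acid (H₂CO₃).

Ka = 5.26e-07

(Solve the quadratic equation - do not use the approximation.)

x² + Ka×x - Ka×C = 0. Using quadratic formula: [H⁺] = 3.5268e-05

pH = 4.45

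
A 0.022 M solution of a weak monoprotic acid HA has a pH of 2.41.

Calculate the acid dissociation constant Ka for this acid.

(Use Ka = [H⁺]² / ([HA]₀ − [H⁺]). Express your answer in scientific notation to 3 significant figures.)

[H⁺] = 10^(−pH) = 10^(−2.41) = 3.890e-03 M. For HA ⇌ H⁺ + A⁻, Ka = [H⁺][A⁻]/[HA] = [H⁺]² / ([HA]₀ − [H⁺]) = (3.890e-03)² / (0.022 − 3.890e-03) = 8.36e-04.

K_a = 8.36e-04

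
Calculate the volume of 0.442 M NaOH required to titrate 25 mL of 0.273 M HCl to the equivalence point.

At equivalence: moles acid = moles base. moles HCl = 0.273 × 25/1000 = 0.006825 mol. V_base = moles / 0.442 × 1000 = 15.4 mL.

V_{base} = 15.4 mL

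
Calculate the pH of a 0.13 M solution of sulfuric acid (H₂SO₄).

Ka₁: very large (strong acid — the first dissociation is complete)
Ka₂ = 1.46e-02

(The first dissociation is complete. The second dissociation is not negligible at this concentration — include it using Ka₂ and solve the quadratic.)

First dissociation is complete: [H⁺]₀ = [HSO₄⁻]₀ = C = 0.13 M. Second dissociation HSO₄⁻ ⇌ H⁺ + SO₄²⁻: let x = [SO₄²⁻]. Ka₂ = (C + x)·x / (C − x) = 1.46e-02 → x² + (C + Ka₂)·x − Ka₂·C = 0 → x² + 0.14460·x − 1.898e-03 = 0. x = (−0.14460 + √(0.14460² + 4 × 1.898e-03)) / 2 = 1.2111e-02 M. [H⁺] = C + x = 0.13 + 1.2111e-02 = 1.4211e-01 M. pH = -log(1.4211e-01) = 0.85.

pH = 0.85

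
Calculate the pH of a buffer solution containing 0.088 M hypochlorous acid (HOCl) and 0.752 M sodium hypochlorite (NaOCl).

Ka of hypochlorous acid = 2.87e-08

pKa = -log(2.87e-08) = 7.54. pH = pKa + log([A⁻]/[HA]) = 7.54 + log(0.752/0.088)

pH = 8.47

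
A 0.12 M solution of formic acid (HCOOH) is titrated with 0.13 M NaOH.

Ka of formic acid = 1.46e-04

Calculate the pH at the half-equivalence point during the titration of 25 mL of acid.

At half-equivalence [HA] = [A⁻], so Henderson-Hasselbalch gives pH = pKa = -log(1.46e-04) = 3.84.

pH = pKa = 3.84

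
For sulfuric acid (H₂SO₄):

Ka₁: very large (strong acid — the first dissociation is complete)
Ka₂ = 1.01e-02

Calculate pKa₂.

pKa₂ = -log(Ka₂) = -log(1.01e-02) = 2.00.

pK_{a2} = 2.00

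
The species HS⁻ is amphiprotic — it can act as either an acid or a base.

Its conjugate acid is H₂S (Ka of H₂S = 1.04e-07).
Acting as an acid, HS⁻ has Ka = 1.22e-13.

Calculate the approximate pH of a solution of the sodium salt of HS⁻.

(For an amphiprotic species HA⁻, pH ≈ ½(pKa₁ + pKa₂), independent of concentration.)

pKa₁ = -log(1.04e-07) = 6.98; pKa₂ = -log(1.22e-13) = 12.91. For an amphiprotic species, pH ≈ ½(pKa₁ + pKa₂) = ½(6.98 + 12.91) = 9.95.

pH = 9.95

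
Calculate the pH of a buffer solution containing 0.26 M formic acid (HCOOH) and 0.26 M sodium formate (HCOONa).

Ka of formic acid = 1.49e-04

pKa = -log(1.49e-04) = 3.83. pH = pKa + log([A⁻]/[HA]) = 3.83 + log(0.26/0.26)

pH = 3.83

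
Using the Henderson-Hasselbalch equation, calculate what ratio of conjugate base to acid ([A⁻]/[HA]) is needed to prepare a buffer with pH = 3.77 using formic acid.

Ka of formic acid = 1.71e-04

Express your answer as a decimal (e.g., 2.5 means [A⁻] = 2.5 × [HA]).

pKa = -log(1.71e-04) = 3.7670. pH = pKa + log([A⁻]/[HA]), so log([A⁻]/[HA]) = pH − pKa = 3.77 − 3.7670 = 0.0030. [A⁻]/[HA] = 10^(0.0030) = 1.01

[A⁻]/[HA] = 1.01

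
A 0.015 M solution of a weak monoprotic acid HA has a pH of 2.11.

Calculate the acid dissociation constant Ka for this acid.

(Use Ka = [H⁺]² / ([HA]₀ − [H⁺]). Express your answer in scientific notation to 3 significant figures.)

[H⁺] = 10^(−pH) = 10^(−2.11) = 7.762e-03 M. For HA ⇌ H⁺ + A⁻, Ka = [H⁺][A⁻]/[HA] = [H⁺]² / ([HA]₀ − [H⁺]) = (7.762e-03)² / (0.015 − 7.762e-03) = 8.33e-03.

K_a = 8.33e-03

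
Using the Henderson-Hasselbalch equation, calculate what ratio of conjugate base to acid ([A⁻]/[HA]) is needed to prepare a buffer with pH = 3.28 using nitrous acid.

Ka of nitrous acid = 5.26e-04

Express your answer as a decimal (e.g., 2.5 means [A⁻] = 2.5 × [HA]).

pKa = -log(5.26e-04) = 3.2790. pH = pKa + log([A⁻]/[HA]), so log([A⁻]/[HA]) = pH − pKa = 3.28 − 3.2790 = 0.0010. [A⁻]/[HA] = 10^(0.0010) = 1.00

[A⁻]/[HA] = 1.00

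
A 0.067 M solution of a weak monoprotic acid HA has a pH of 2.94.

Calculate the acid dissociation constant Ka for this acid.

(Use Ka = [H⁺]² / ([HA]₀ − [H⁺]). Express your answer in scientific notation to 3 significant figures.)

[H⁺] = 10^(−pH) = 10^(−2.94) = 1.148e-03 M. For HA ⇌ H⁺ + A⁻, Ka = [H⁺][A⁻]/[HA] = [H⁺]² / ([HA]₀ − [H⁺]) = (1.148e-03)² / (0.067 − 1.148e-03) = 2.00e-05.

K_a = 2.00e-05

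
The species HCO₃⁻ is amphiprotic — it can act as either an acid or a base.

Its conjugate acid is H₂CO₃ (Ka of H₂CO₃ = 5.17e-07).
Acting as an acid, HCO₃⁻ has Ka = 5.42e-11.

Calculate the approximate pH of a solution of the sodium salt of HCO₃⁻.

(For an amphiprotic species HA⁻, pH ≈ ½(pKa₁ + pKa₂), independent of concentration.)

pKa₁ = -log(5.17e-07) = 6.29; pKa₂ = -log(5.42e-11) = 10.27. For an amphiprotic species, pH ≈ ½(pKa₁ + pKa₂) = ½(6.29 + 10.27) = 8.28.

pH = 8.28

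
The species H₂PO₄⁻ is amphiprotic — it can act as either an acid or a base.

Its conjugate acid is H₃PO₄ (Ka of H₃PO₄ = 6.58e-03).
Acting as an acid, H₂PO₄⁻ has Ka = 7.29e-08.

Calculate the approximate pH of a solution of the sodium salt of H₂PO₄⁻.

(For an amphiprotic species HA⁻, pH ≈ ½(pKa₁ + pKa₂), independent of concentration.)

pKa₁ = -log(6.58e-03) = 2.18; pKa₂ = -log(7.29e-08) = 7.14. For an amphiprotic species, pH ≈ ½(pKa₁ + pKa₂) = ½(2.18 + 7.14) = 4.66.

pH = 4.66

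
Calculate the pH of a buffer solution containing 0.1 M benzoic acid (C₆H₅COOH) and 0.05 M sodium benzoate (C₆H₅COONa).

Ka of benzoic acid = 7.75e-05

pKa = -log(7.75e-05) = 4.11. pH = pKa + log([A⁻]/[HA]) = 4.11 + log(0.05/0.1)

pH = 3.81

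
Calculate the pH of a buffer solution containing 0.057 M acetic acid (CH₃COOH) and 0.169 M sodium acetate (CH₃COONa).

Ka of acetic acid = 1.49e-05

pKa = -log(1.49e-05) = 4.83. pH = pKa + log([A⁻]/[HA]) = 4.83 + log(0.169/0.057)

pH = 5.30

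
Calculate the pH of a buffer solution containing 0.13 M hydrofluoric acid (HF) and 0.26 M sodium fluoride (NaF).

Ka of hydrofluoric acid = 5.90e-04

pKa = -log(5.90e-04) = 3.23. pH = pKa + log([A⁻]/[HA]) = 3.23 + log(0.26/0.13)

pH = 3.53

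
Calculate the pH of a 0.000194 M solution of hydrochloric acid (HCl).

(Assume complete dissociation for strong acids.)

[H⁺] = 0.000194 M for strong acid. pH = -log[H⁺] = -log(0.000194)

pH = 3.71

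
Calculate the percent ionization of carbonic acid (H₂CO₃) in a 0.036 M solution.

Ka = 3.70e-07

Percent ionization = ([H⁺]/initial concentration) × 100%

Using Ka equilibrium: x² + Ka×x - Ka×C = 0. Solving: [H⁺] = 1.1523e-04. Percent = (1.1523e-04/0.036) × 100

Percent ionization = 0.32%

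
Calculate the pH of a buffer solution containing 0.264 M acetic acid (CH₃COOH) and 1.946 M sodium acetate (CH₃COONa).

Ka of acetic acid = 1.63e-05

pKa = -log(1.63e-05) = 4.79. pH = pKa + log([A⁻]/[HA]) = 4.79 + log(1.946/0.264)

pH = 5.66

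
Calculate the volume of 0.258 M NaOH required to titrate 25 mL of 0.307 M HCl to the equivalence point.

At equivalence: moles acid = moles base. moles HCl = 0.307 × 25/1000 = 0.007675 mol. V_base = moles / 0.258 × 1000 = 29.7 mL.

V_{base} = 29.7 mL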